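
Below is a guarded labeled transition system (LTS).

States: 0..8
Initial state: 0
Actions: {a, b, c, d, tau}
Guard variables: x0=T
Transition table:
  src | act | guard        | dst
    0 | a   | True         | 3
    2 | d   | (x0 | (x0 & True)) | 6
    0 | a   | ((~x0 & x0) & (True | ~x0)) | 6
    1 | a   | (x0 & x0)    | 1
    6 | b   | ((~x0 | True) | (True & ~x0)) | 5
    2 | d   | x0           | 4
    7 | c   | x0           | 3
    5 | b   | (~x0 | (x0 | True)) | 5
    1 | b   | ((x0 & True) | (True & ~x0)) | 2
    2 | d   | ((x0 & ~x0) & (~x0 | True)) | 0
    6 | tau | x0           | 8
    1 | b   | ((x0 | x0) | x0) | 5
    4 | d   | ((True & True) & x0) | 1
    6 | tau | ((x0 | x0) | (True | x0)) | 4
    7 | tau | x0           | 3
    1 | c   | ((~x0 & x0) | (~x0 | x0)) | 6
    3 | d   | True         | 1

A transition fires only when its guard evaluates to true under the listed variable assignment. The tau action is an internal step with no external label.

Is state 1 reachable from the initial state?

Guard filter leaves 15 enabled edge(s).
depth 0: {0}
depth 1: {3}  total {0,3}
depth 2: {1}  total {0,1,3}
depth 3: {2,5,6}  total {0,1,2,3,5,6}
depth 4: {4,8}  total {0,1,2,3,4,5,6,8}
Reachable = {0,1,2,3,4,5,6,8}
witness 1: a·d

Answer: REACHABLE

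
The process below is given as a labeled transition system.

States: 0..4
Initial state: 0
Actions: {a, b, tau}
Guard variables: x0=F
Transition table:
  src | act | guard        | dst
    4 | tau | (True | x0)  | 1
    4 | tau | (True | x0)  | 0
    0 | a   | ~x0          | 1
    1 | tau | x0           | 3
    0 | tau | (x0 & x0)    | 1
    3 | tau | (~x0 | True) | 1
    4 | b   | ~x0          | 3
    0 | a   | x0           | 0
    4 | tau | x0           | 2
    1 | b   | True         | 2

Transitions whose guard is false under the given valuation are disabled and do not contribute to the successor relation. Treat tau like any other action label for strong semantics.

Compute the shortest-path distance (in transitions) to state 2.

Answer: 2

Working:
Layered search for 2:
  Layer 0: {0}
  Layer 1: {1}
  Layer 2: {2}
first hit 2 at d=2 via a·b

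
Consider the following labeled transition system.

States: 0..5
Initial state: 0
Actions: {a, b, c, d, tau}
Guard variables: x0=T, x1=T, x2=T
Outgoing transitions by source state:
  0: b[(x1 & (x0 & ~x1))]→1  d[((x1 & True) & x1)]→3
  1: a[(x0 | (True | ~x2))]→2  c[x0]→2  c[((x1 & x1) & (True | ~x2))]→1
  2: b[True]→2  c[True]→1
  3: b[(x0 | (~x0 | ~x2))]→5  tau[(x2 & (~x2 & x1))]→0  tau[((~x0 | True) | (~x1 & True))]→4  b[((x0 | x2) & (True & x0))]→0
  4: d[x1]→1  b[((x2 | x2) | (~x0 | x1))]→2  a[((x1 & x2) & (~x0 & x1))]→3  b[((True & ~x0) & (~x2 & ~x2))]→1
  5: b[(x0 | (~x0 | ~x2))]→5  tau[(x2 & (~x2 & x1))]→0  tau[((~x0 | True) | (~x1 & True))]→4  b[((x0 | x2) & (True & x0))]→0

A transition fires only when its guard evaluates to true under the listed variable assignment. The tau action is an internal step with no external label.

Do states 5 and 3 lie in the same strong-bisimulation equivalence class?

Answer: BISIMILAR

Trace:
Refine partition for ~:
  P[0] = {{0,1,2,3,4,5}}
  P[1] = {{0},{1},{2},{3,5},{4}}
5 equivalence class(es) (converged in 2)
class of 5: {3,5}; class of 3: {3,5}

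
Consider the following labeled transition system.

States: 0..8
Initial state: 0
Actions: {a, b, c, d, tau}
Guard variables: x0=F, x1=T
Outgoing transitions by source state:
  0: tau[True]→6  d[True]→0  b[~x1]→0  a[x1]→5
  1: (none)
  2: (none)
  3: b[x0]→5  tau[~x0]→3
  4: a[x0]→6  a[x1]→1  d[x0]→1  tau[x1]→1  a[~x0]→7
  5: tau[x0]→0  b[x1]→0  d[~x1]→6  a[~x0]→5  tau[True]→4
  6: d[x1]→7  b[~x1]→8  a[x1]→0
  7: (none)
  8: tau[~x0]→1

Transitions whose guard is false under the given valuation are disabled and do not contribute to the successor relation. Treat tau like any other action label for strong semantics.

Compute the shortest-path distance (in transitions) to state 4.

Answer: 2

Trace:
BFS to 4:
  L0 = {0}
  L1 = {5,6}
  L2 = {4,7}
depth(4)=2, e.g. a·tau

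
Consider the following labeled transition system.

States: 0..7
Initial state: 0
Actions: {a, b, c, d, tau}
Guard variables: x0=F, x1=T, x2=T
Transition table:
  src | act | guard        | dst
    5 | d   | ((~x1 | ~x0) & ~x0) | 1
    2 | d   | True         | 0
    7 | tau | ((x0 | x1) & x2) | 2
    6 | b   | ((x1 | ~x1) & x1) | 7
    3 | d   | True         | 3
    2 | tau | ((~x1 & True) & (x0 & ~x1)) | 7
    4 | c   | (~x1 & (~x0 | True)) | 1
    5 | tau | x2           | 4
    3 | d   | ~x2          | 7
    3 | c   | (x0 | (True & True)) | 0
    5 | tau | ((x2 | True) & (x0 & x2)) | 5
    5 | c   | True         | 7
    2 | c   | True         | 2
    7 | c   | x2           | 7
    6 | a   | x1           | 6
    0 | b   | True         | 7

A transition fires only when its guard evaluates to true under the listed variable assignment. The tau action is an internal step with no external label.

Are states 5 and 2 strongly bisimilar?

Refine partition for ~:
  P[0] = {{0,1,2,3,4,5,6,7}}
  P[1] = {{0},{1,4},{2,3},{5},{6},{7}}
  P[2] = {{0},{1,4},{2},{3},{5},{6},{7}}
stable after 3 split(s): 7 block(s)
[5]={5}  [2]={2}

Answer: NOT BISIMILAR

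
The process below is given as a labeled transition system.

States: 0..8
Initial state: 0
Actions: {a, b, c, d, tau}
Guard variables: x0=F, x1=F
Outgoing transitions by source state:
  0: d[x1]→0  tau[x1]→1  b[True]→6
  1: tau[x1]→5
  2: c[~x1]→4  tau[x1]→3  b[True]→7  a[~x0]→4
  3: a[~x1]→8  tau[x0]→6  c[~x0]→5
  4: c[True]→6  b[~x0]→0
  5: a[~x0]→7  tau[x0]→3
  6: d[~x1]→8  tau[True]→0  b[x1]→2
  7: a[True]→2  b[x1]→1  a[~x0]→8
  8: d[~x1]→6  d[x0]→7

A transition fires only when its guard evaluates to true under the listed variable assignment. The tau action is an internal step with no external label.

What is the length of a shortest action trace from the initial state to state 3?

Answer: UNREACHABLE

Trace:
BFS to 3:
  depth 0: {0}
  depth 1: {6}
  depth 2: {8}
3 never appears.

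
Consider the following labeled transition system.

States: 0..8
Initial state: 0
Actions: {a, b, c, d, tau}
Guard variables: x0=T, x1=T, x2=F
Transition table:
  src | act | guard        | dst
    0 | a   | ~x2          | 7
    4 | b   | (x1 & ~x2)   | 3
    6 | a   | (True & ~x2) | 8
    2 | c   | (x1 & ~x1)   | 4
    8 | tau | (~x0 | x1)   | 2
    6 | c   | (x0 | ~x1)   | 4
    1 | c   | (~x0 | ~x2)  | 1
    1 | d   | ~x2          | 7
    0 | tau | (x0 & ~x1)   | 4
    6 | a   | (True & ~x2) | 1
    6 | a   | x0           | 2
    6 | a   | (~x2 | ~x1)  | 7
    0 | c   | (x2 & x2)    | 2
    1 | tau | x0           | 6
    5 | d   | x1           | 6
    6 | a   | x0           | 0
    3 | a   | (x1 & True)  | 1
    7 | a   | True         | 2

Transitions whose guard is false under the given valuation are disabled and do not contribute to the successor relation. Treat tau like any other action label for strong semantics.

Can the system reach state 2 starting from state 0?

Guard filter leaves 15 enabled edge(s).
L0 = {0}
L1 = {7}  now seen {0,7}
L2 = {2}  now seen {0,2,7}
R = {0,2,7}
Path to 2: a·a

Answer: REACHABLE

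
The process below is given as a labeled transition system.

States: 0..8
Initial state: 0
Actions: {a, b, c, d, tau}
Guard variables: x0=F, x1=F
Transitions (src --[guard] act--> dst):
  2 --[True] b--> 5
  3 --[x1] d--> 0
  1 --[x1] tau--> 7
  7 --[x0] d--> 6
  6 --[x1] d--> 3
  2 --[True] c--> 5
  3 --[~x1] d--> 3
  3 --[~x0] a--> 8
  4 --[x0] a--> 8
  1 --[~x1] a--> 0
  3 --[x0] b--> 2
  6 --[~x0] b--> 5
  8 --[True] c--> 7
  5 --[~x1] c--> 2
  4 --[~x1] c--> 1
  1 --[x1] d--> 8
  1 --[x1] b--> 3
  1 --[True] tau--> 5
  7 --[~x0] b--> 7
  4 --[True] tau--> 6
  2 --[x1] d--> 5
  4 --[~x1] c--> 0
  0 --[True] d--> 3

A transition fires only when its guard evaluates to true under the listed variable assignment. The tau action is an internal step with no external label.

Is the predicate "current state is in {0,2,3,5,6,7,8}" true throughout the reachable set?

Inv-set: {0,2,3,5,6,7,8}
Reach set: {0,3,7,8}
  0: safe
  3: safe
  7: safe
  8: safe

Answer: INVARIANT HOLDS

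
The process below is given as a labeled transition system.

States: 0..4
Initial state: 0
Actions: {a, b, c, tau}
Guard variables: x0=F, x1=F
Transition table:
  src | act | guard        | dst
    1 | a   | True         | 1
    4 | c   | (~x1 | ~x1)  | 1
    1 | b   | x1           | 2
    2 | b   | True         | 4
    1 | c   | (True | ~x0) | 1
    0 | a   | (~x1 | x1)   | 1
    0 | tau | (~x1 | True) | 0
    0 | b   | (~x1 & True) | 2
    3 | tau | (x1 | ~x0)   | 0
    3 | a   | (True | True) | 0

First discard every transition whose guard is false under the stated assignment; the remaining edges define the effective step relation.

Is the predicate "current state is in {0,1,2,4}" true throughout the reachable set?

Safe = {0,1,2,4}
Reachable = {0,1,2,4}
  0: ok
  1: ok
  2: ok
  4: ok

Answer: INVARIANT HOLDS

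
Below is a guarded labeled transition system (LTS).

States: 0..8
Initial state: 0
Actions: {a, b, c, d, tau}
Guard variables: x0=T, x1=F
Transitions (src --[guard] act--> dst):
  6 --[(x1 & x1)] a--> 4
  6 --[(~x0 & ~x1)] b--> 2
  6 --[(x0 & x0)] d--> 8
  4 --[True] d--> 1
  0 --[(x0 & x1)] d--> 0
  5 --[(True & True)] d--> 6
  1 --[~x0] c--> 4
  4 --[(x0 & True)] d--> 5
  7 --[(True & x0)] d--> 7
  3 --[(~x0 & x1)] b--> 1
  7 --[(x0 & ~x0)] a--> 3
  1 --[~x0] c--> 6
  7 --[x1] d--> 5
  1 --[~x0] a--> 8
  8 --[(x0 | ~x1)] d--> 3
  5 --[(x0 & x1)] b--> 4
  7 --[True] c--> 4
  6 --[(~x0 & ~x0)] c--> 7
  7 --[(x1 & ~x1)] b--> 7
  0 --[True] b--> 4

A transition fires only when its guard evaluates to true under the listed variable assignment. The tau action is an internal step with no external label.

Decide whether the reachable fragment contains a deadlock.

Reachable = {0,1,3,4,5,6,8}
  0: b→4  [deg 1]
  1: ∅  [STUCK]
  3: ∅  [STUCK]
  4: d→1  d→5  [deg 2]
  5: d→6  [deg 1]
  6: d→8  [deg 1]
  8: d→3  [deg 1]
witness 1: b·d

Answer: DEADLOCK at state 1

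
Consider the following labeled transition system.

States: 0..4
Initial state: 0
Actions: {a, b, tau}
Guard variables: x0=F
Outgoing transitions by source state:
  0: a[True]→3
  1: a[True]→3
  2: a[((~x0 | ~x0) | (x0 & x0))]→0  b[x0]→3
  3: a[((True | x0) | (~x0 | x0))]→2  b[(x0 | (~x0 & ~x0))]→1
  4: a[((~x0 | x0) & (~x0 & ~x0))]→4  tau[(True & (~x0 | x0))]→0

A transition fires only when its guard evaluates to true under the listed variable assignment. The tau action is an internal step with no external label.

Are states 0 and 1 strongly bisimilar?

Answer: BISIMILAR

Trace:
Refine partition for ~:
  P[0] = {{0,1,2,3,4}}
  P[1] = {{0,1,2},{3},{4}}
  P[2] = {{0,1},{2},{3},{4}}
Fixed point at round 3; 4 class(es).
class of 0: {0,1}; class of 1: {0,1}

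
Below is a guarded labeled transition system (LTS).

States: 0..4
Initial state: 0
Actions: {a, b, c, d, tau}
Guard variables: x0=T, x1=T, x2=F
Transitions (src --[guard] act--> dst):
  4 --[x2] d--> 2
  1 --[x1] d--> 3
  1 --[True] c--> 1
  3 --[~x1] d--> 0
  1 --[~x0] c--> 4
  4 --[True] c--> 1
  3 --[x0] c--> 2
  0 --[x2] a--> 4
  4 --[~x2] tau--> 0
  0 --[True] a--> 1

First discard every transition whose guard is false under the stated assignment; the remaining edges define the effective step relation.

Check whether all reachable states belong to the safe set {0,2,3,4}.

Answer: INVARIANT VIOLATED at state 1

Working:
Inv-set: {0,2,3,4}
Reachable = {0,1,2,3}
  0: ok
  1: VIOLATES
  2: ok
  3: ok
counterexample path to 1: a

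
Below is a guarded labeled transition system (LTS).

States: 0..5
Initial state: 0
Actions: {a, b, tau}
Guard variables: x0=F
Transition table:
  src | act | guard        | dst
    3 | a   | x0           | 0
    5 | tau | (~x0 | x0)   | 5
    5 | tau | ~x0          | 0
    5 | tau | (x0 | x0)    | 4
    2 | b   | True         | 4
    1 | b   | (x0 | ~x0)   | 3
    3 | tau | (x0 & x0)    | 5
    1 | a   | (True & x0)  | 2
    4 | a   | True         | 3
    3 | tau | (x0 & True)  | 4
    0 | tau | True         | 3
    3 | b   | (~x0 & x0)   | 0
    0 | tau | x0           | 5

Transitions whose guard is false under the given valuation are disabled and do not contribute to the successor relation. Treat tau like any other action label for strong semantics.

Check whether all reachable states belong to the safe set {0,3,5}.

Answer: INVARIANT HOLDS

Analysis:
Inv-set: {0,3,5}
R = {0,3}
  0: ok
  3: ok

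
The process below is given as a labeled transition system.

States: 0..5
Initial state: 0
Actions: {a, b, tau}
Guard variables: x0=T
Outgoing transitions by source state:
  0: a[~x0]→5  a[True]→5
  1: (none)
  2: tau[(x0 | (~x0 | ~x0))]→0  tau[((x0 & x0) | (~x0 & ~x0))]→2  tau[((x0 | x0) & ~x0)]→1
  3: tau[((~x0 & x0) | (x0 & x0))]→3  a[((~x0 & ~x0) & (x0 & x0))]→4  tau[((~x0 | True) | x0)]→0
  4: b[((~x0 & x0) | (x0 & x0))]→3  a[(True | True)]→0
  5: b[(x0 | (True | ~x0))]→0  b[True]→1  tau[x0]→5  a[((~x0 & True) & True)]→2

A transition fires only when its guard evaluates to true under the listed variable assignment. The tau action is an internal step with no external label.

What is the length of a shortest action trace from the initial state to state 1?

Answer: 2

Analysis:
Layered search for 1:
  L0 = {0}
  L1 = {5}
  L2 = {1}
depth(1)=2, e.g. a·b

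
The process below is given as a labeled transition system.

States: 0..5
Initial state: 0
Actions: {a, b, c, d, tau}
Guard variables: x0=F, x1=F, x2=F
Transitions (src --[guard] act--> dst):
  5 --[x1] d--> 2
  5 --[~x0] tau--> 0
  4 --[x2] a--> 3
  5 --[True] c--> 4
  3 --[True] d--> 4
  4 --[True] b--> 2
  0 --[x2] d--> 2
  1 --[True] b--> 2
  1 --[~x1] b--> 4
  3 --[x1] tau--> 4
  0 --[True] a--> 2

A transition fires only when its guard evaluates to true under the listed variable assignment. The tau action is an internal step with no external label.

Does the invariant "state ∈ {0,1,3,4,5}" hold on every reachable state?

Answer: INVARIANT VIOLATED at state 2

Analysis:
Inv-set: {0,1,3,4,5}
Reachable = {0,2}
  0: ok
  2: outside
witness against invariant: a → 2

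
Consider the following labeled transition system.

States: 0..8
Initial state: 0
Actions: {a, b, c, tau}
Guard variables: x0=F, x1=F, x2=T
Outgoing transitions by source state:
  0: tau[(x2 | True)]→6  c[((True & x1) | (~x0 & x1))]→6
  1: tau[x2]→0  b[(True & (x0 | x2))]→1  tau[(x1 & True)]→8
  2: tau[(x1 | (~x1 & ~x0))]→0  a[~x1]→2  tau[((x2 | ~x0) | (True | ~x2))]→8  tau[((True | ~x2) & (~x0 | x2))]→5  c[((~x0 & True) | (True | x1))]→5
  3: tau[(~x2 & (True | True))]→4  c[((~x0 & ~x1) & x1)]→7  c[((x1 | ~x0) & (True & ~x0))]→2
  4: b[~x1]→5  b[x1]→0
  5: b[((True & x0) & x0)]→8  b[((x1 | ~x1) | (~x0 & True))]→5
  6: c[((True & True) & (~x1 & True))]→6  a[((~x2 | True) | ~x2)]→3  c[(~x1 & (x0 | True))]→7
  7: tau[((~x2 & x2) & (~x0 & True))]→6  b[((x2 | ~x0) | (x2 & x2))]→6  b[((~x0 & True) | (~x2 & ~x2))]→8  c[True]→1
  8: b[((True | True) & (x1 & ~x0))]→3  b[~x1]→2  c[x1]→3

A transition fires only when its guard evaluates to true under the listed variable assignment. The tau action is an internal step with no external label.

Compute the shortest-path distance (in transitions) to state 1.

BFS to 1:
  Layer 0: {0}
  Layer 1: {6}
  Layer 2: {3,7}
  Layer 3: {1,2,8}
1 enters at depth 3; path tau·c·c

Answer: 3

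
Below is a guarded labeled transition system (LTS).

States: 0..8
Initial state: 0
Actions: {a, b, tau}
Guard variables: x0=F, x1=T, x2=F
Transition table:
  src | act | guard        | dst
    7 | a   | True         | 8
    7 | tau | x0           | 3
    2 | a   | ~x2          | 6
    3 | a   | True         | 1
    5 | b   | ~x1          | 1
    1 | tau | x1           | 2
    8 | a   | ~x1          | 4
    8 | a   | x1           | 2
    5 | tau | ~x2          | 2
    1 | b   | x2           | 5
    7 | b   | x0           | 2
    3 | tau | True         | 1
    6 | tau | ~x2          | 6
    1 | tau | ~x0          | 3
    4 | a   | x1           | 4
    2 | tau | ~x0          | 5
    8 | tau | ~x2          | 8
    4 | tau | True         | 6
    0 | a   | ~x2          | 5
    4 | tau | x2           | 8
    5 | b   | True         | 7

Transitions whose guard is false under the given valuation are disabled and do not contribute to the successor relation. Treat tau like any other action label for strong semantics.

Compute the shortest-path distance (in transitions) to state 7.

Answer: 2

Trace:
BFS to 7:
  L0 = {0}
  L1 = {5}
  L2 = {2,7}
depth(7)=2, e.g. a·b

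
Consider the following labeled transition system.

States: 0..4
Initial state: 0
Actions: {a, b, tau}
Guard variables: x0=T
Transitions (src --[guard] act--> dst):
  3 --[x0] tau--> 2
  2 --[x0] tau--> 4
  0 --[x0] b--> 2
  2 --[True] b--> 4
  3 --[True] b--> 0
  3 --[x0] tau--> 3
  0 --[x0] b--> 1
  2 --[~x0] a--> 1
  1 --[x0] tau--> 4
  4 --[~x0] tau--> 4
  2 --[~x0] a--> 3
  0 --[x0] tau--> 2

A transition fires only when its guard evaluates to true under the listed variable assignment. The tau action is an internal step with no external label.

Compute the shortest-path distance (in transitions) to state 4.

Answer: 2

Trace:
BFS to 4:
  depth 0: {0}
  depth 1: {1,2}
  depth 2: {4}
depth(4)=2, e.g. b·tau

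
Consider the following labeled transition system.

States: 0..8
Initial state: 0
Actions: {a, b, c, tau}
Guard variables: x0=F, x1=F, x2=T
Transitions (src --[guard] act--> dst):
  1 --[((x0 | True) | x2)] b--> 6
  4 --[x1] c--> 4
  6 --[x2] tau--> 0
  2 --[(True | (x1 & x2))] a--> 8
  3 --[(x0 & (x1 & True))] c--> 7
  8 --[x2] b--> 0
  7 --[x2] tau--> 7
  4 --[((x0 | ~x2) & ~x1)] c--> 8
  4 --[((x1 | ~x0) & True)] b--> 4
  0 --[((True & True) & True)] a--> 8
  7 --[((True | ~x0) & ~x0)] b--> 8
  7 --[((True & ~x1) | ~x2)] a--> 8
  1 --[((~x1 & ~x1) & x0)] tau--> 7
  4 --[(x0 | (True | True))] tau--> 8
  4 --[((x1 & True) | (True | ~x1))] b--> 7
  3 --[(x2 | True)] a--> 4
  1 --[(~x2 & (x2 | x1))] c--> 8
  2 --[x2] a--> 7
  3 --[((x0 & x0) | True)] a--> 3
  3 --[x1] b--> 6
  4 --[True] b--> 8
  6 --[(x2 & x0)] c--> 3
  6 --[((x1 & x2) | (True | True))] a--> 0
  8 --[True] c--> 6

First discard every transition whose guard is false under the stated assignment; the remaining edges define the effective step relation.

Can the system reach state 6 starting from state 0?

Guard filter leaves 17 enabled edge(s).
L0 = {0}
L1 = {8}  now seen {0,8}
L2 = {6}  now seen {0,6,8}
Reach set: {0,6,8}
witness 6: a·c

Answer: REACHABLE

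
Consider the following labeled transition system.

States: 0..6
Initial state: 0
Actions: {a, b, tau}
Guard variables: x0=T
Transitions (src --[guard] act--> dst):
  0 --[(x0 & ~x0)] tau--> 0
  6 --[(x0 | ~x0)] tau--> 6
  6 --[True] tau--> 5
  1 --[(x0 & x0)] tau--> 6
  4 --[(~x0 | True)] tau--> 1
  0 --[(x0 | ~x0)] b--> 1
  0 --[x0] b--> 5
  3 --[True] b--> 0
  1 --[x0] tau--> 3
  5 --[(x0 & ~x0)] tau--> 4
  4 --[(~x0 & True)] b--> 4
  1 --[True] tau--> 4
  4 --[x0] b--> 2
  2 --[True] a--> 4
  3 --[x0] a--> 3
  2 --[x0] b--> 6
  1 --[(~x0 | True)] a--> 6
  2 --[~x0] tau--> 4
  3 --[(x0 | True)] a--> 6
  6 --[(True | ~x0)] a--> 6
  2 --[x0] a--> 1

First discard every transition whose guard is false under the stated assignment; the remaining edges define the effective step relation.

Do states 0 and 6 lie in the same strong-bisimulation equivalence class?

Compute ~ classes (split until stable):
  P[0] = {{0,1,2,3,4,5,6}}
  P[1] = {{0},{1,6},{2,3},{4},{5}}
  P[2] = {{0},{1},{2},{3},{4},{5},{6}}
Fixed point at round 3; 7 class(es).
0∈{0}, 6∈{6}

Answer: NOT BISIMILAR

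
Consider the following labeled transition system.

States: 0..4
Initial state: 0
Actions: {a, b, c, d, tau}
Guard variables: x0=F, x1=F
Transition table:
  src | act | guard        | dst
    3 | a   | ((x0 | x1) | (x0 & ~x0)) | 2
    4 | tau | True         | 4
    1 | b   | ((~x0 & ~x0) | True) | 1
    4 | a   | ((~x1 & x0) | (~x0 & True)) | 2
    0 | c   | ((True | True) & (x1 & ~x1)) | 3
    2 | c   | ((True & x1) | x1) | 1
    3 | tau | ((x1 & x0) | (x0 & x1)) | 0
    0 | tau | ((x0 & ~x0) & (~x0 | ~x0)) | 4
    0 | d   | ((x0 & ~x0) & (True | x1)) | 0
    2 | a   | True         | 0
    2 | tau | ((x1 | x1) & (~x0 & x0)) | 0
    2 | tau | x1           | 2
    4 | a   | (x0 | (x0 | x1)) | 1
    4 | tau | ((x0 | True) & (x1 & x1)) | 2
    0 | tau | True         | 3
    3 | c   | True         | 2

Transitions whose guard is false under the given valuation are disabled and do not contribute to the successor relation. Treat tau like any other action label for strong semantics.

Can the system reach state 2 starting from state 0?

6 transition(s) survive guard evaluation.
depth 0: {0}
depth 1: {3}  cumulative {0,3}
depth 2: {2}  cumulative {0,2,3}
Reachable = {0,2,3}
trace reaching 2: tau·c

Answer: REACHABLE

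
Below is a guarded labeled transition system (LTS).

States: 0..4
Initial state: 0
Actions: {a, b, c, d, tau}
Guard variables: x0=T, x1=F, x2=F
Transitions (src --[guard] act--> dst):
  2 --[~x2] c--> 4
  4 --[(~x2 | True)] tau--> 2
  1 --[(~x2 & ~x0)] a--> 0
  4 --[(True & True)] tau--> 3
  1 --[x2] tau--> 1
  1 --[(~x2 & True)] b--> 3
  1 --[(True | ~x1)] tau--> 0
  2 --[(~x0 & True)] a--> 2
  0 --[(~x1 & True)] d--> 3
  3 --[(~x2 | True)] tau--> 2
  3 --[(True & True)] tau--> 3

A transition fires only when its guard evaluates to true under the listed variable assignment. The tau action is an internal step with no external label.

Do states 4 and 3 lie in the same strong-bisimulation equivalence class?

Answer: BISIMILAR

Trace:
Compute ~ classes (split until stable):
  P[0] = {{0,1,2,3,4}}
  P[1] = {{0},{1},{2},{3,4}}
4 equivalence class(es) (converged in 2)
class of 4: {3,4}; class of 3: {3,4}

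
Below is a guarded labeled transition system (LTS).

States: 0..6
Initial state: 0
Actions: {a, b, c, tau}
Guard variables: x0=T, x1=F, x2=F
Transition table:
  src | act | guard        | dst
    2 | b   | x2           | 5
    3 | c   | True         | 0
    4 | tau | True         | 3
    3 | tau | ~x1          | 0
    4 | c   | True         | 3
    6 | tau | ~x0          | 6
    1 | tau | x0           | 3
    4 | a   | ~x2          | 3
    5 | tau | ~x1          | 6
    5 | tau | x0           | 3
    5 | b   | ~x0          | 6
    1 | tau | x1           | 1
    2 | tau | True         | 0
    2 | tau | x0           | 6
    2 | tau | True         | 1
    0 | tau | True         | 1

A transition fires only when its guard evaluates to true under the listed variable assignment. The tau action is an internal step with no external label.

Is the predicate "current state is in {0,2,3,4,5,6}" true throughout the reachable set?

Allowed set {0,2,3,4,5,6}
Reachable = {0,1,3}
  0: ✓
  1: outside
  3: ✓
witness against invariant: tau → 1

Answer: INVARIANT VIOLATED at state 1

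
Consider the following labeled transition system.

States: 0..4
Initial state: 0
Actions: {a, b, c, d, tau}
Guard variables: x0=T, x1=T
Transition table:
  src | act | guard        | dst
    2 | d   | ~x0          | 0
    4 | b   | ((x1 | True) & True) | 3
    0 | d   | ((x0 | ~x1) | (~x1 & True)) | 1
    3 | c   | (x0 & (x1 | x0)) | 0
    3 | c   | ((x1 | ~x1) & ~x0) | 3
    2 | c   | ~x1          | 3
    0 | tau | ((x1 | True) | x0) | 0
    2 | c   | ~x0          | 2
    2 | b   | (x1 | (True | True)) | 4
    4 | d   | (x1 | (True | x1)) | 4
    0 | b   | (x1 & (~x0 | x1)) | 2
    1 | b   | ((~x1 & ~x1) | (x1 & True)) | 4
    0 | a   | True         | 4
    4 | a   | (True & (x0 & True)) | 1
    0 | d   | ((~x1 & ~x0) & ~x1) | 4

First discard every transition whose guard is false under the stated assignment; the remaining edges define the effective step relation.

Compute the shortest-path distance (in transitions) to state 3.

Answer: 2

Analysis:
BFS to 3:
  Layer 0: {0}
  Layer 1: {1,2,4}
  Layer 2: {3}
3 enters at depth 2; path a·b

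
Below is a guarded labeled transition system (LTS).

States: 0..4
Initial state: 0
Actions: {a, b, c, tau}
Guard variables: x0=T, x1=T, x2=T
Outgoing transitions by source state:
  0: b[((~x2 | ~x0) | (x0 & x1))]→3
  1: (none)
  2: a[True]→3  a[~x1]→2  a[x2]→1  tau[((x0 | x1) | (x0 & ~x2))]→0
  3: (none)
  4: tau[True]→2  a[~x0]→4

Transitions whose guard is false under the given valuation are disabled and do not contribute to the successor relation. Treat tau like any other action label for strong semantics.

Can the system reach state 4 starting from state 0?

Answer: UNREACHABLE

Trace:
After dropping false guards: 5 live edges.
L0 = {0}
L1 = {3}  total {0,3}
R = {0,3}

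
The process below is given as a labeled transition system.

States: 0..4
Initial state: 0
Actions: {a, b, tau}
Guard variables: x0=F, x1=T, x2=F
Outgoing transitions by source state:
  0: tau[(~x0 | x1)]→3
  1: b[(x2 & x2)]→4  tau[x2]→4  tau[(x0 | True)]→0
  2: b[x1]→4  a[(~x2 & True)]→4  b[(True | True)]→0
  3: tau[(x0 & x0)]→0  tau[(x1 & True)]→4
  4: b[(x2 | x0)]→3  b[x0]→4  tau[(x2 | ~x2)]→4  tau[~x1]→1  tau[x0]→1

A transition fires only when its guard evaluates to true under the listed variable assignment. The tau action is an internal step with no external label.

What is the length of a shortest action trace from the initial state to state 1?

Breadth-first toward 1:
  depth 0: {0}
  depth 1: {3}
  depth 2: {4}
1 never appears.

Answer: UNREACHABLE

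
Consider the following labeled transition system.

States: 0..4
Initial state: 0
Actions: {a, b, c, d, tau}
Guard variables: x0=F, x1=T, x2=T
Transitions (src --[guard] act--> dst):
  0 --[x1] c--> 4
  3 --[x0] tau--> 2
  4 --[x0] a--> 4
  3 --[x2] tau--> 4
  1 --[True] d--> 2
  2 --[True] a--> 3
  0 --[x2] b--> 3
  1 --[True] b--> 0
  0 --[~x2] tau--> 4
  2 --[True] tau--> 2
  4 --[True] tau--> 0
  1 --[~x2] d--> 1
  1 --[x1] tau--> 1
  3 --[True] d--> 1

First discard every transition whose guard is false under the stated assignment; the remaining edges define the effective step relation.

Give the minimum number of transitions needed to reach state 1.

Layered search for 1:
  L0 = {0}
  L1 = {3,4}
  L2 = {1}
1 enters at depth 2; path b·d

Answer: 2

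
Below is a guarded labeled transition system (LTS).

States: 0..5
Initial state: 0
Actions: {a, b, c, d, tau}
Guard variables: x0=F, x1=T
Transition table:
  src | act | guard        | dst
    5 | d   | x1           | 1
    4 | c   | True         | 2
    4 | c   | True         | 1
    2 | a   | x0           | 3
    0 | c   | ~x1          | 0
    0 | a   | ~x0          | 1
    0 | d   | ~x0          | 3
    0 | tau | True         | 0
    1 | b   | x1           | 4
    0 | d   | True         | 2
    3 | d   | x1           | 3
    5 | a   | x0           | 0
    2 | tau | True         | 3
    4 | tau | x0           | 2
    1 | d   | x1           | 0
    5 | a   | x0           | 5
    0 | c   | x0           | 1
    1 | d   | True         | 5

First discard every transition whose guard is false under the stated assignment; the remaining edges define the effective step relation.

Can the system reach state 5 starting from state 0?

Answer: REACHABLE

Trace:
After dropping false guards: 12 live edges.
Layer 0: {0}
Layer 1: {1,2,3}  total {0,1,2,3}
Layer 2: {4,5}  total {0,1,2,3,4,5}
Reachable = {0,1,2,3,4,5}
trace reaching 5: a·d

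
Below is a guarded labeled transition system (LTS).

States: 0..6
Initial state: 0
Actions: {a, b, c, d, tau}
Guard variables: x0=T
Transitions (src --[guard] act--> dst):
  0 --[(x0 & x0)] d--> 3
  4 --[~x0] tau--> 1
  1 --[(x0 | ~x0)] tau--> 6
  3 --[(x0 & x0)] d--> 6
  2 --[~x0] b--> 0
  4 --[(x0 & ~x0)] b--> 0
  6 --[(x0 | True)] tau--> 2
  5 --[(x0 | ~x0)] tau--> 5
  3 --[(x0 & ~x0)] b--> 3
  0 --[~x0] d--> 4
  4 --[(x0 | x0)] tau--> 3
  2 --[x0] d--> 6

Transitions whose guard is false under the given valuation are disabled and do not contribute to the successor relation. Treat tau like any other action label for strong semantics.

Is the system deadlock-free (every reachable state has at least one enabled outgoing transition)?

Answer: DEADLOCK-FREE

Trace:
Reachable = {0,2,3,6}
  0: d→3  [1 exit(s)]
  2: d→6  [1 exit(s)]
  3: d→6  [1 exit(s)]
  6: tau→2  [1 exit(s)]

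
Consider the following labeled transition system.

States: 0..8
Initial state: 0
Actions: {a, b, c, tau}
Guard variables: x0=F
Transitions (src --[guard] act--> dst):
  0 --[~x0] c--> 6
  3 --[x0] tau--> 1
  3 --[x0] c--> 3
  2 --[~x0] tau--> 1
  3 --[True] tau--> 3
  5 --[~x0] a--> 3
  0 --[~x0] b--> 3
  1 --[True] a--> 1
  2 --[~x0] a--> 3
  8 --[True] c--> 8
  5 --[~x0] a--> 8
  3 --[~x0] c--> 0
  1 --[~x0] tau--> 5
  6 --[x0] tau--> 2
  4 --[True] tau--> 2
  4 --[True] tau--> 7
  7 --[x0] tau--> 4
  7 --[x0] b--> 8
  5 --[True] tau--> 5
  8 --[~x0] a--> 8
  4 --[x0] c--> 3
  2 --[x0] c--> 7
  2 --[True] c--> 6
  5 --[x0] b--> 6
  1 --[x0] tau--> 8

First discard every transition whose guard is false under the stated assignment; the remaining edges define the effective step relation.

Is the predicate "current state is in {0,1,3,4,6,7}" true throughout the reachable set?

Inv-set: {0,1,3,4,6,7}
Reach set: {0,3,6}
  0: ✓
  3: ✓
  6: ✓

Answer: INVARIANT HOLDS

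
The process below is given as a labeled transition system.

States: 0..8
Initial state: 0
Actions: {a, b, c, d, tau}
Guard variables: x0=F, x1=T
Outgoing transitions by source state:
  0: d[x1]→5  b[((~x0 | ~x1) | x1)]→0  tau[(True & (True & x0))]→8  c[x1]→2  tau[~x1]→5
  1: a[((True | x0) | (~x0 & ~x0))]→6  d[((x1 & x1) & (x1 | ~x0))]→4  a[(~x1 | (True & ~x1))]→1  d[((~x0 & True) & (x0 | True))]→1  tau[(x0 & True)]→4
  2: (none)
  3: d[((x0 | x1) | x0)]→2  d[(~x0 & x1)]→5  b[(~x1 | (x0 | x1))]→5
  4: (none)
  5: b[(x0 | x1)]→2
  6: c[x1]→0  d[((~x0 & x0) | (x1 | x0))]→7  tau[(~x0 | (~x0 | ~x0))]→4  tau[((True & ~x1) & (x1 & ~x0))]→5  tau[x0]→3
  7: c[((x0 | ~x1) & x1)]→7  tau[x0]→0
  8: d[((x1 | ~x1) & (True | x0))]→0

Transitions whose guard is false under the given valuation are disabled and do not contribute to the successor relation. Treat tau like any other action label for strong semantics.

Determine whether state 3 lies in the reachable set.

Guard filter leaves 14 enabled edge(s).
depth 0: {0}
depth 1: {2,5}  total {0,2,5}
Reach set: {0,2,5}

Answer: UNREACHABLE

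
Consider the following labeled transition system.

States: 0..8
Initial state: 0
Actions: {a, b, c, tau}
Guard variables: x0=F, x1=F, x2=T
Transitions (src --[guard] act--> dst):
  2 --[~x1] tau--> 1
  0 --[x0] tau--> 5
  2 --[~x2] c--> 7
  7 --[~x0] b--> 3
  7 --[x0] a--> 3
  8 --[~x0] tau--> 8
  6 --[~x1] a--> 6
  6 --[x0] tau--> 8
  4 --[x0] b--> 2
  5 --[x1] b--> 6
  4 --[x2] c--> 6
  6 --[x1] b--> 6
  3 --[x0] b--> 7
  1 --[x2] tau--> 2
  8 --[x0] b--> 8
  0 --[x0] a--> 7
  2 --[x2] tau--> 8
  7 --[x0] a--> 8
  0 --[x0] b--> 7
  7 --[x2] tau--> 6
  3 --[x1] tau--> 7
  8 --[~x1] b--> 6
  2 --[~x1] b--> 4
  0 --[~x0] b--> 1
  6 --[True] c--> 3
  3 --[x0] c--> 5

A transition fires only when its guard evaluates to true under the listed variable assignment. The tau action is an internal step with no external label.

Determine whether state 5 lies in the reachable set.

12 transition(s) survive guard evaluation.
L0 = {0}
L1 = {1}  now seen {0,1}
L2 = {2}  now seen {0,1,2}
L3 = {4,8}  now seen {0,1,2,4,8}
L4 = {6}  now seen {0,1,2,4,6,8}
L5 = {3}  now seen {0,1,2,3,4,6,8}
Reachable = {0,1,2,3,4,6,8}

Answer: UNREACHABLE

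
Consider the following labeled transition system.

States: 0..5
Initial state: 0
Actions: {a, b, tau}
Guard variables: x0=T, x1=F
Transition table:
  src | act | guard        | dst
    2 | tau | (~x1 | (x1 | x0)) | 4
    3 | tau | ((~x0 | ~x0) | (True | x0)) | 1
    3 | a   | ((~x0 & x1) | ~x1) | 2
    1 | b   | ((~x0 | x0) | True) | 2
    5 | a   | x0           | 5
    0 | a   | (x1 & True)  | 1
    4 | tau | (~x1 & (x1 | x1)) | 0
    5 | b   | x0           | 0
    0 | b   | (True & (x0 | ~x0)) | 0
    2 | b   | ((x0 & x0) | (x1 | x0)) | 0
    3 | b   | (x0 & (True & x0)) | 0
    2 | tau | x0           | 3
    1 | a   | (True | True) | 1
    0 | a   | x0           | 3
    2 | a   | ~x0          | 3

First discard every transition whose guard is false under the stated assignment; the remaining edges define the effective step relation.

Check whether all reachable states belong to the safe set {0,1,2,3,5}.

Answer: INVARIANT VIOLATED at state 4

Trace:
Safe = {0,1,2,3,5}
Reachable = {0,1,2,3,4}
  0: safe
  1: safe
  2: safe
  3: safe
  4: ✗ unsafe
reach 4 via a·a·tau — violates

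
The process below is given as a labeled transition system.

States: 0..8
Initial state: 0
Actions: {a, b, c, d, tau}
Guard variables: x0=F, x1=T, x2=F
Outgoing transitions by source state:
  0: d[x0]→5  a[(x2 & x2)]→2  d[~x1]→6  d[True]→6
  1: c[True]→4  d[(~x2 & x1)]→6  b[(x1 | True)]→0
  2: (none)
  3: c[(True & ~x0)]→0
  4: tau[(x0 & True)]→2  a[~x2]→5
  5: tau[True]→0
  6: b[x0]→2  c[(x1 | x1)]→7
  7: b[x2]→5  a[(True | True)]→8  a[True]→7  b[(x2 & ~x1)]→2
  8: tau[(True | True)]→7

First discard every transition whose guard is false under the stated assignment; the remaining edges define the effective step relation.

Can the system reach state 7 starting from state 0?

Answer: REACHABLE

Working:
Guard filter leaves 11 enabled edge(s).
Layer 0: {0}
Layer 1: {6}  now seen {0,6}
Layer 2: {7}  now seen {0,6,7}
Layer 3: {8}  now seen {0,6,7,8}
Reach set: {0,6,7,8}
witness 7: d·c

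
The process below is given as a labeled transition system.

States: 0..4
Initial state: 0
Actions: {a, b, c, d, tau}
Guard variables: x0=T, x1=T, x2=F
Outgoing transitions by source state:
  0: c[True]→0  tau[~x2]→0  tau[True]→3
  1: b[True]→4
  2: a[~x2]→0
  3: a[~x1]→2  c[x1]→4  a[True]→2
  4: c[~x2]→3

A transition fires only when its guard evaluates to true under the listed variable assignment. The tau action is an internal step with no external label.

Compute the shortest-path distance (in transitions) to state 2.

Answer: 2

Working:
Breadth-first toward 2:
  L0 = {0}
  L1 = {3}
  L2 = {2,4}
depth(2)=2, e.g. tau·a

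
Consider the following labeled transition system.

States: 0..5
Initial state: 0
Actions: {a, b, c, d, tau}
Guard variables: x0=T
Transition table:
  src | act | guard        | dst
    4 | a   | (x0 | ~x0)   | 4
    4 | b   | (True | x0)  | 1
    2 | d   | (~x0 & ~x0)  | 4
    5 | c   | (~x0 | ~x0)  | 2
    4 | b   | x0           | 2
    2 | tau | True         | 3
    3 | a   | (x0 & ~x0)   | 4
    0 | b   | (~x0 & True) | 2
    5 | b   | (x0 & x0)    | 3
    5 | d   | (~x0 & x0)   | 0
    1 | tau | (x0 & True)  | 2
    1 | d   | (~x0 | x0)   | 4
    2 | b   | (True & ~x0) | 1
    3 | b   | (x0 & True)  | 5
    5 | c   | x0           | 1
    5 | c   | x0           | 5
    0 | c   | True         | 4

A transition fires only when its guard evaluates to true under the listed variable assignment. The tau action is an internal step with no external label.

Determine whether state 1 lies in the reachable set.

Answer: REACHABLE

Trace:
Guard filter leaves 11 enabled edge(s).
L0 = {0}
L1 = {4}  total {0,4}
L2 = {1,2}  total {0,1,2,4}
L3 = {3}  total {0,1,2,3,4}
L4 = {5}  total {0,1,2,3,4,5}
R = {0,1,2,3,4,5}
trace reaching 1: c·b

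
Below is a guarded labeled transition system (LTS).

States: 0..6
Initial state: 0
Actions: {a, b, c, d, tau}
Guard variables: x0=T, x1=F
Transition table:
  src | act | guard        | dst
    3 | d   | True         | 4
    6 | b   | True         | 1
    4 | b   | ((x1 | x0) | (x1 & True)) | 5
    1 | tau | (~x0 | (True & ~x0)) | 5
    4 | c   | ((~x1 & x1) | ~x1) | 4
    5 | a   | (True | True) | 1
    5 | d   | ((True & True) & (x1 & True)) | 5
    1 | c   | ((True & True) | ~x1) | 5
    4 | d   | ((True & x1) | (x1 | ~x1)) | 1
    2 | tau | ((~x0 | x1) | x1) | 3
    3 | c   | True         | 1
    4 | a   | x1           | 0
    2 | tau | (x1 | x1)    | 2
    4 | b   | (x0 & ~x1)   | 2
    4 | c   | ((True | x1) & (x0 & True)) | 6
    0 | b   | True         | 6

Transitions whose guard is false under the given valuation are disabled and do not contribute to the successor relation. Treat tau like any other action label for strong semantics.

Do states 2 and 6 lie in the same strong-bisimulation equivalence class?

Answer: NOT BISIMILAR

Working:
Refine partition for ~:
  P[0] = {{0,1,2,3,4,5,6}}
  P[1] = {{0,6},{1},{2},{3},{4},{5}}
  P[2] = {{0},{1},{2},{3},{4},{5},{6}}
7 equivalence class(es) (converged in 3)
class of 2: {2}; class of 6: {6}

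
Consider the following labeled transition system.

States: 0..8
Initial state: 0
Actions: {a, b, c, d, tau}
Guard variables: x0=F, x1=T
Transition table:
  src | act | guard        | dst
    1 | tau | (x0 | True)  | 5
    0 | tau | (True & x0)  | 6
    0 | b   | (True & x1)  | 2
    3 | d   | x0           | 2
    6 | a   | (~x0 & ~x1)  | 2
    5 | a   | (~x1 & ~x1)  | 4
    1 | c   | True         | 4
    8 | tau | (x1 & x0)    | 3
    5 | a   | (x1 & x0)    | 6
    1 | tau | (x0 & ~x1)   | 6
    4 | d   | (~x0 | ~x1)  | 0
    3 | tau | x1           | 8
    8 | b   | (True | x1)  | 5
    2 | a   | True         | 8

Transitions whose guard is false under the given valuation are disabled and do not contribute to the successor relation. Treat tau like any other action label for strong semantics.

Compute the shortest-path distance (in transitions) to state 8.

Answer: 2

Trace:
Breadth-first toward 8:
  Layer 0: {0}
  Layer 1: {2}
  Layer 2: {8}
depth(8)=2, e.g. b·a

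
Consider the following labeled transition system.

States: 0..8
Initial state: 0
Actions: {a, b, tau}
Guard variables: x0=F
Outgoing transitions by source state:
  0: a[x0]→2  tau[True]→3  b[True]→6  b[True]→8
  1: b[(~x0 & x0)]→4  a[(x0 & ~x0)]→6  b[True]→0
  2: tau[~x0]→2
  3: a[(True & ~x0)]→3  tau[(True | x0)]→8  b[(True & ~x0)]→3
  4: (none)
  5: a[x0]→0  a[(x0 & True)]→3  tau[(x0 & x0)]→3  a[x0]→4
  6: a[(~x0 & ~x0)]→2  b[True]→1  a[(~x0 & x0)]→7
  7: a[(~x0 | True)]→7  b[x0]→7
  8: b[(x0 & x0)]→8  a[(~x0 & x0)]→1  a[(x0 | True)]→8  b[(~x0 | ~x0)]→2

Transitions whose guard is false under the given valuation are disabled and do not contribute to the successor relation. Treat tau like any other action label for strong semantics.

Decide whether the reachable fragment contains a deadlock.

Answer: DEADLOCK-FREE

Working:
Reach set: {0,1,2,3,6,8}
  0: b→6  b→8  tau→3  [deg 3]
  1: b→0  [deg 1]
  2: tau→2  [deg 1]
  3: a→3  b→3  tau→8  [deg 3]
  6: a→2  b→1  [deg 2]
  8: a→8  b→2  [deg 2]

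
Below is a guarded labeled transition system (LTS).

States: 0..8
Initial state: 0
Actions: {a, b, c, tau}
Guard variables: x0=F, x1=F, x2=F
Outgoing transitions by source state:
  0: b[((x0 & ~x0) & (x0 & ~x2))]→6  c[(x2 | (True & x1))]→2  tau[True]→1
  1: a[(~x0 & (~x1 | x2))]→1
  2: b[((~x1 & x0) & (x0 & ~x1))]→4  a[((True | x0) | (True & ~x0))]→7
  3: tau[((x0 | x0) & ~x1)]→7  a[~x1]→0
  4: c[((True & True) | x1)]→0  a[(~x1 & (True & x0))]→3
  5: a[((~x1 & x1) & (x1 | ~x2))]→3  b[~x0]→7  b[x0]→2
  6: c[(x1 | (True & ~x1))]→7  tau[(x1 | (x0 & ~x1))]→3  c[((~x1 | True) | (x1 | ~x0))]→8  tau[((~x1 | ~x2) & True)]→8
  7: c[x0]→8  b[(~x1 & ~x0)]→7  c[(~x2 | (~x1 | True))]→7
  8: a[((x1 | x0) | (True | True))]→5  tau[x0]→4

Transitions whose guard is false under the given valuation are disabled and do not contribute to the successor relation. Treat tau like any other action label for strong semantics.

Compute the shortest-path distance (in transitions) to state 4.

Breadth-first toward 4:
  L0 = {0}
  L1 = {1}
4 never appears.

Answer: UNREACHABLE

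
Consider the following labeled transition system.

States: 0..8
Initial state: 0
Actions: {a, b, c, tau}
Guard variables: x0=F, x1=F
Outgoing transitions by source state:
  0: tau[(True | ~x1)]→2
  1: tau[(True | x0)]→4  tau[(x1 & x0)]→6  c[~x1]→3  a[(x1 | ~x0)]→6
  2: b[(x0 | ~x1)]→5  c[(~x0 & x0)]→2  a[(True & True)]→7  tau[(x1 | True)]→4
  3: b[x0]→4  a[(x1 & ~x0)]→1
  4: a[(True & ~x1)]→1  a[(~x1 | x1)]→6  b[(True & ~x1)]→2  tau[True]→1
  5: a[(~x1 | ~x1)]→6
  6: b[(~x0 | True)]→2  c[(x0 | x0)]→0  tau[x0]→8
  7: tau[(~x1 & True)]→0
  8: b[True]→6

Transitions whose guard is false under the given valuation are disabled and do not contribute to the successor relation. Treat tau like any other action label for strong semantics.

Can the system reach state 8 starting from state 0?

Answer: UNREACHABLE

Working:
Guard filter leaves 15 enabled edge(s).
depth 0: {0}
depth 1: {2}  total {0,2}
depth 2: {4,5,7}  total {0,2,4,5,7}
depth 3: {1,6}  total {0,1,2,4,5,6,7}
depth 4: {3}  total {0,1,2,3,4,5,6,7}
R = {0,1,2,3,4,5,6,7}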